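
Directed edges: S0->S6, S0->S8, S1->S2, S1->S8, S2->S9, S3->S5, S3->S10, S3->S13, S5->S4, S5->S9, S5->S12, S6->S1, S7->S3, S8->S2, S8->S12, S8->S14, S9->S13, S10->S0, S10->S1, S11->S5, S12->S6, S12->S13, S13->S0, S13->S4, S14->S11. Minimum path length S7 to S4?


BFS layer-by-layer from S7:
  dist 0: {S7}
  dist 1: {S3}
  dist 2: {S5, S10, S13}
  dist 3: {S0, S1, S4, S9, S12}
  -> S4 reached at distance 3
Shortest path length = 3

3


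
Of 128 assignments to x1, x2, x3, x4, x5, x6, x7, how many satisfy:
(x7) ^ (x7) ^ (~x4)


CNF with 3 clauses over 7 vars (128 assignments).
An assignment satisfies CNF iff every clause has >=1 true literal.
Check each row (bits = x1,x2,x3,x4,x5,x6,x7; clause T/F shown):
  row 0 [0000000]: clauses=FFT -> 0
  row 1 [0000001]: clauses=TTT -> 1
  row 2 [0000010]: clauses=FFT -> 0
  row 3 [0000011]: clauses=TTT -> 1
  row 4 [0000100]: clauses=FFT -> 0
  (every remaining row is evaluated the same way; all 128 results are listed next)
Full result column, 8 rows per line (x1,x2,x3,x4 fixed per line; x5,x6,x7 runs 000..111 left to right):
  rows 0-7 [x1,x2,x3,x4=0000]: 01010101  (ones: 4)
  rows 8-15 [x1,x2,x3,x4=0001]: 00000000  (ones: 0)
  rows 16-23 [x1,x2,x3,x4=0010]: 01010101  (ones: 4)
  rows 24-31 [x1,x2,x3,x4=0011]: 00000000  (ones: 0)
  rows 32-39 [x1,x2,x3,x4=0100]: 01010101  (ones: 4)
  rows 40-47 [x1,x2,x3,x4=0101]: 00000000  (ones: 0)
  rows 48-55 [x1,x2,x3,x4=0110]: 01010101  (ones: 4)
  rows 56-63 [x1,x2,x3,x4=0111]: 00000000  (ones: 0)
  rows 64-71 [x1,x2,x3,x4=1000]: 01010101  (ones: 4)
  rows 72-79 [x1,x2,x3,x4=1001]: 00000000  (ones: 0)
  rows 80-87 [x1,x2,x3,x4=1010]: 01010101  (ones: 4)
  rows 88-95 [x1,x2,x3,x4=1011]: 00000000  (ones: 0)
  rows 96-103 [x1,x2,x3,x4=1100]: 01010101  (ones: 4)
  rows 104-111 [x1,x2,x3,x4=1101]: 00000000  (ones: 0)
  rows 112-119 [x1,x2,x3,x4=1110]: 01010101  (ones: 4)
  rows 120-127 [x1,x2,x3,x4=1111]: 00000000  (ones: 0)
Satisfying assignments = 4+0+4+0+4+0+4+0+4+0+4+0+4+0+4+0 = 32

32


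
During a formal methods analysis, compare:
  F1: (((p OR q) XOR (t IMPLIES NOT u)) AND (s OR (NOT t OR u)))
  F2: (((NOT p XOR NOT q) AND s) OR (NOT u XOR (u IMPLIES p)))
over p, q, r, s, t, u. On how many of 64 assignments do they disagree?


F1 = (((p OR q) XOR (t IMPLIES NOT u)) AND (s OR (NOT t OR u)))
F2 = (((NOT p XOR NOT q) AND s) OR (NOT u XOR (u IMPLIES p)))
Evaluate both on each of 64 rows (bits = p,q,r,s,t,u):
  row 0 [000000]: F1=1 F2=0 (differ) -> 1
  row 1 [000001]: F1=1 F2=0 (differ) -> 1
  row 2 [000010]: F1=0 F2=0 -> 0
  row 3 [000011]: F1=0 F2=0 -> 0
  row 4 [000100]: F1=1 F2=0 (differ) -> 1
  (every remaining row is evaluated the same way; all 64 results are listed next)
Full result column, 8 rows per line (p,q,r fixed per line; s,t,u runs 000..111 left to right):
  rows 0-7 [p,q,r=000]: 11001110  (ones: 5)
  rows 8-15 [p,q,r=001]: 11001110  (ones: 5)
  rows 16-23 [p,q,r=010]: 00011110  (ones: 4)
  rows 24-31 [p,q,r=011]: 00011110  (ones: 4)
  rows 32-39 [p,q,r=100]: 01001110  (ones: 4)
  rows 40-47 [p,q,r=101]: 01001110  (ones: 4)
  rows 48-55 [p,q,r=110]: 01000100  (ones: 2)
  rows 56-63 [p,q,r=111]: 01000100  (ones: 2)
Disagreements = 5+5+4+4+4+4+2+2 = 30

30


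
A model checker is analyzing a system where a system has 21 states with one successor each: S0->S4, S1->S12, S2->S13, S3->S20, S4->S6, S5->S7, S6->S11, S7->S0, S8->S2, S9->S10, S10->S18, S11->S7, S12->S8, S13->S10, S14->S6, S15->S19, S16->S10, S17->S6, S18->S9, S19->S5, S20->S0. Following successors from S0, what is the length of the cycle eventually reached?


Trace from S0 until a state repeats:
  S0 -> S4 -> S6 -> S11 -> S7 -> S0
S0 first seen at step 0, revisited at step 5.
Cycle length = 5 - 0 = 5

5


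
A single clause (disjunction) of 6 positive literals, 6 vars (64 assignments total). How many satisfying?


Step 1: Total=2^6=64
Step 2: Unsat when all 6 false: 2^0=1
Step 3: Sat=64-1=63

63


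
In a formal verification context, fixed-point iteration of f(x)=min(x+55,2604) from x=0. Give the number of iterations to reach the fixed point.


Step 1: x=0, cap=2604, increment=55
Step 2: x grows by 55 each step until capped at 2604; fixed point is x=2604
Step 3: iterations = ceil(2604/55) = 48

48


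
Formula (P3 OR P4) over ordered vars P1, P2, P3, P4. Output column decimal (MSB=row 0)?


Formula: (P3 OR P4) over P1, P2, P3, P4 (16 rows)
Evaluate each row (bits = P1,P2,P3,P4, MSB first):
  row 0 [0000]: (0 OR 0) -> 0
  row 1 [0001]: (0 OR 1) -> 1
  row 2 [0010]: (1 OR 0) -> 1
  row 3 [0011]: (1 OR 1) -> 1
  row 4 [0100]: (0 OR 0) -> 0
  row 5 [0101]: (0 OR 1) -> 1
  row 6 [0110]: (1 OR 0) -> 1
  row 7 [0111]: (1 OR 1) -> 1
  row 8 [1000]: (0 OR 0) -> 0
  row 9 [1001]: (0 OR 1) -> 1
  row 10 [1010]: (1 OR 0) -> 1
  row 11 [1011]: (1 OR 1) -> 1
  row 12 [1100]: (0 OR 0) -> 0
  row 13 [1101]: (0 OR 1) -> 1
  row 14 [1110]: (1 OR 0) -> 1
  row 15 [1111]: (1 OR 1) -> 1
Full result column, 4 rows per line (P1,P2 fixed per line; P3,P4 runs 00..11 left to right):
  rows 0-3 [P1,P2=00]: 0111  = hex 7
  rows 4-7 [P1,P2=01]: 0111  = hex 7
  rows 8-11 [P1,P2=10]: 0111  = hex 7
  rows 12-15 [P1,P2=11]: 0111  = hex 7
Output column (row 0 .. row 15) = 0111011101110111
Output column grouped in 4s = 0111 0111 0111 0111 = 0x7777
Convert to decimal digit by digit (value = value*16 + digit):
  7 -> 7
  7*16 + 7 = 119
  119*16 + 7 = 1911
  1911*16 + 7 = 30583
Decimal = 30583

30583


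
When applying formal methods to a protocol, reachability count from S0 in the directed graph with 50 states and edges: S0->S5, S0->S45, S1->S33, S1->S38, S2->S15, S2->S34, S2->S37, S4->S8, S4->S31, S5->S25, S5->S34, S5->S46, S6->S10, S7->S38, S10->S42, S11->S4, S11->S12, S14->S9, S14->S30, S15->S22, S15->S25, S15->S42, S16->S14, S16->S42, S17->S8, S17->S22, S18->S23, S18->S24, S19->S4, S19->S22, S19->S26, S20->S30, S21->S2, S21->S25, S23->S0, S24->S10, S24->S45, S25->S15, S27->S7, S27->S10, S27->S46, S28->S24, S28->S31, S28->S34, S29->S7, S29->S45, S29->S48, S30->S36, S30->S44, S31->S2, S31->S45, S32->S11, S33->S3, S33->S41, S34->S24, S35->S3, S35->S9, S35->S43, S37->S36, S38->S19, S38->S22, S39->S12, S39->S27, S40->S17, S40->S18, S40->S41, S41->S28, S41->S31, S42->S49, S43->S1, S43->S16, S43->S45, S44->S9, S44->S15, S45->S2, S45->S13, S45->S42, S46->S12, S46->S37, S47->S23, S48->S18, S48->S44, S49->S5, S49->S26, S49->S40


BFS from S0:
  layer 0: {S0}
  layer 1: {S5, S45}
  layer 2: {S2, S13, S25, S34, S42, S46}
  layer 3: {S12, S15, S24, S37, S49}
  layer 4: {S10, S22, S26, S36, S40}
  layer 5: {S17, S18, S41}
  layer 6: {S8, S23, S28, S31}
Reachable set: {S0, S2, S5, S8, S10, S12, S13, S15, S17, S18, S22, S23, S24, S25, S26, S28, S31, S34, S36, S37, S40, S41, S42, S45, S46, S49}
Count = 26

26


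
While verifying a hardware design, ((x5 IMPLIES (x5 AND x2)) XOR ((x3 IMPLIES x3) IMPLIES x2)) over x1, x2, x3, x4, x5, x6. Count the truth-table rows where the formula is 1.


Formula: ((x5 IMPLIES (x5 AND x2)) XOR ((x3 IMPLIES x3) IMPLIES x2)) over 6 vars (64 rows)
Evaluate each row (x1, x2, x3, x4, x5, x6 as bits, MSB first):
  row 0 [000000]: ((0 IMPLIES (0 AND 0)) XOR ((0 IMPLIES 0) IMPLIES 0)) -> 1
  row 1 [000001]: ((0 IMPLIES (0 AND 0)) XOR ((0 IMPLIES 0) IMPLIES 0)) -> 1
  row 2 [000010]: ((1 IMPLIES (1 AND 0)) XOR ((0 IMPLIES 0) IMPLIES 0)) -> 0
  row 3 [000011]: ((1 IMPLIES (1 AND 0)) XOR ((0 IMPLIES 0) IMPLIES 0)) -> 0
  row 4 [000100]: ((0 IMPLIES (0 AND 0)) XOR ((0 IMPLIES 0) IMPLIES 0)) -> 1
  (every remaining row is evaluated the same way; all 64 results are listed next)
Full result column, 8 rows per line (x1,x2,x3 fixed per line; x4,x5,x6 runs 000..111 left to right):
  rows 0-7 [x1,x2,x3=000]: 11001100  (ones: 4)
  rows 8-15 [x1,x2,x3=001]: 11001100  (ones: 4)
  rows 16-23 [x1,x2,x3=010]: 00000000  (ones: 0)
  rows 24-31 [x1,x2,x3=011]: 00000000  (ones: 0)
  rows 32-39 [x1,x2,x3=100]: 11001100  (ones: 4)
  rows 40-47 [x1,x2,x3=101]: 11001100  (ones: 4)
  rows 48-55 [x1,x2,x3=110]: 00000000  (ones: 0)
  rows 56-63 [x1,x2,x3=111]: 00000000  (ones: 0)
Count of 1-rows = 4+4+0+0+4+4+0+0 = 16

16


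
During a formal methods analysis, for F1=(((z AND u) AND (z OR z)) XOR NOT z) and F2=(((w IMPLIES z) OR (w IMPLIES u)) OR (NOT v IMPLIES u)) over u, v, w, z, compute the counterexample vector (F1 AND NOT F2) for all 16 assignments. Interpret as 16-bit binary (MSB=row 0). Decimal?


F1 = (((z AND u) AND (z OR z)) XOR NOT z)
F2 = (((w IMPLIES z) OR (w IMPLIES u)) OR (NOT v IMPLIES u))
Counterexample to F1=>F2 is where F1=1 and F2=0.
Evaluate each row (bits = u,v,w,z, MSB first):
  row 0 [0000]: F1=1 F2=1 -> F1&~F2 -> 0
  row 1 [0001]: F1=0 F2=1 -> F1&~F2 -> 0
  row 2 [0010]: F1=1 F2=0 -> F1&~F2 -> 1
  row 3 [0011]: F1=0 F2=1 -> F1&~F2 -> 0
  row 4 [0100]: F1=1 F2=1 -> F1&~F2 -> 0
  row 5 [0101]: F1=0 F2=1 -> F1&~F2 -> 0
  row 6 [0110]: F1=1 F2=1 -> F1&~F2 -> 0
  row 7 [0111]: F1=0 F2=1 -> F1&~F2 -> 0
  row 8 [1000]: F1=1 F2=1 -> F1&~F2 -> 0
  row 9 [1001]: F1=1 F2=1 -> F1&~F2 -> 0
  row 10 [1010]: F1=1 F2=1 -> F1&~F2 -> 0
  row 11 [1011]: F1=1 F2=1 -> F1&~F2 -> 0
  row 12 [1100]: F1=1 F2=1 -> F1&~F2 -> 0
  row 13 [1101]: F1=1 F2=1 -> F1&~F2 -> 0
  row 14 [1110]: F1=1 F2=1 -> F1&~F2 -> 0
  row 15 [1111]: F1=1 F2=1 -> F1&~F2 -> 0
Full result column, 4 rows per line (u,v fixed per line; w,z runs 00..11 left to right):
  rows 0-3 [u,v=00]: 0010  = hex 2
  rows 4-7 [u,v=01]: 0000  = hex 0
  rows 8-11 [u,v=10]: 0000  = hex 0
  rows 12-15 [u,v=11]: 0000  = hex 0
Counterexample vector (row 0 .. row 15) = 0010000000000000
Output column grouped in 4s = 0010 0000 0000 0000 = 0x2000
Convert to decimal digit by digit (value = value*16 + digit):
  2 -> 2
  2*16 + 0 = 32
  32*16 + 0 = 512
  512*16 + 0 = 8192
Decimal = 8192

8192


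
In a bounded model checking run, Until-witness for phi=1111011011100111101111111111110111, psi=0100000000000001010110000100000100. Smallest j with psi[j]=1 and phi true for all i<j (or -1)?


(phi U psi) at 0: need smallest j with psi[j]=1 and phi[i]=1 for all i in [0,j).
Scan from step 0:
  step 0: phi=1, psi=0 -> continue
  step 1: psi=1 and phi held for [0,1) -> witness found
Witness step = 1

1


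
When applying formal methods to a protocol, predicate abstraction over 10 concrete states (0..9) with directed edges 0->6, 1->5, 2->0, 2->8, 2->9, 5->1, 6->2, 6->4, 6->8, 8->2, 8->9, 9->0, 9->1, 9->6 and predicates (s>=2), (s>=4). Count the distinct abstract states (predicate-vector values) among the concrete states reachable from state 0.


BFS from 0:
Concrete reachable: {0, 1, 2, 4, 5, 6, 8, 9}
Abstract via predicates (s>=2), (s>=4):
  (0,0) <- {0, 1}
  (1,0) <- {2}
  (1,1) <- {4, 5, 6, 8, 9}
Distinct abstract states = 3

3


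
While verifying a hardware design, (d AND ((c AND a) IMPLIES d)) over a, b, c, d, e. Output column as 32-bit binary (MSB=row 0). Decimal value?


Formula: (d AND ((c AND a) IMPLIES d)) over a, b, c, d, e (32 rows)
Evaluate each row (bits = a,b,c,d,e, MSB first):
  row 0 [00000]: (0 AND ((0 AND 0) IMPLIES 0)) -> 0
  row 1 [00001]: (0 AND ((0 AND 0) IMPLIES 0)) -> 0
  row 2 [00010]: (1 AND ((0 AND 0) IMPLIES 1)) -> 1
  row 3 [00011]: (1 AND ((0 AND 0) IMPLIES 1)) -> 1
  row 4 [00100]: (0 AND ((1 AND 0) IMPLIES 0)) -> 0
  row 5 [00101]: (0 AND ((1 AND 0) IMPLIES 0)) -> 0
  row 6 [00110]: (1 AND ((1 AND 0) IMPLIES 1)) -> 1
  row 7 [00111]: (1 AND ((1 AND 0) IMPLIES 1)) -> 1
  row 8 [01000]: (0 AND ((0 AND 0) IMPLIES 0)) -> 0
  row 9 [01001]: (0 AND ((0 AND 0) IMPLIES 0)) -> 0
  row 10 [01010]: (1 AND ((0 AND 0) IMPLIES 1)) -> 1
  row 11 [01011]: (1 AND ((0 AND 0) IMPLIES 1)) -> 1
  row 12 [01100]: (0 AND ((1 AND 0) IMPLIES 0)) -> 0
  row 13 [01101]: (0 AND ((1 AND 0) IMPLIES 0)) -> 0
  row 14 [01110]: (1 AND ((1 AND 0) IMPLIES 1)) -> 1
  row 15 [01111]: (1 AND ((1 AND 0) IMPLIES 1)) -> 1
  row 16 [10000]: (0 AND ((0 AND 1) IMPLIES 0)) -> 0
  row 17 [10001]: (0 AND ((0 AND 1) IMPLIES 0)) -> 0
  row 18 [10010]: (1 AND ((0 AND 1) IMPLIES 1)) -> 1
  row 19 [10011]: (1 AND ((0 AND 1) IMPLIES 1)) -> 1
  row 20 [10100]: (0 AND ((1 AND 1) IMPLIES 0)) -> 0
  row 21 [10101]: (0 AND ((1 AND 1) IMPLIES 0)) -> 0
  row 22 [10110]: (1 AND ((1 AND 1) IMPLIES 1)) -> 1
  row 23 [10111]: (1 AND ((1 AND 1) IMPLIES 1)) -> 1
  row 24 [11000]: (0 AND ((0 AND 1) IMPLIES 0)) -> 0
  row 25 [11001]: (0 AND ((0 AND 1) IMPLIES 0)) -> 0
  row 26 [11010]: (1 AND ((0 AND 1) IMPLIES 1)) -> 1
  row 27 [11011]: (1 AND ((0 AND 1) IMPLIES 1)) -> 1
  row 28 [11100]: (0 AND ((1 AND 1) IMPLIES 0)) -> 0
  row 29 [11101]: (0 AND ((1 AND 1) IMPLIES 0)) -> 0
  row 30 [11110]: (1 AND ((1 AND 1) IMPLIES 1)) -> 1
  row 31 [11111]: (1 AND ((1 AND 1) IMPLIES 1)) -> 1
Full result column, 4 rows per line (a,b,c fixed per line; d,e runs 00..11 left to right):
  rows 0-3 [a,b,c=000]: 0011  = hex 3
  rows 4-7 [a,b,c=001]: 0011  = hex 3
  rows 8-11 [a,b,c=010]: 0011  = hex 3
  rows 12-15 [a,b,c=011]: 0011  = hex 3
  rows 16-19 [a,b,c=100]: 0011  = hex 3
  rows 20-23 [a,b,c=101]: 0011  = hex 3
  rows 24-27 [a,b,c=110]: 0011  = hex 3
  rows 28-31 [a,b,c=111]: 0011  = hex 3
Output column (row 0 .. row 31) = 00110011001100110011001100110011
Output column grouped in 4s = 0011 0011 0011 0011 0011 0011 0011 0011 = 0x33333333
Convert to decimal digit by digit (value = value*16 + digit):
  3 -> 3
  3*16 + 3 = 51
  51*16 + 3 = 819
  819*16 + 3 = 13107
  13107*16 + 3 = 209715
  209715*16 + 3 = 3355443
  3355443*16 + 3 = 53687091
  53687091*16 + 3 = 858993459
Decimal = 858993459

858993459


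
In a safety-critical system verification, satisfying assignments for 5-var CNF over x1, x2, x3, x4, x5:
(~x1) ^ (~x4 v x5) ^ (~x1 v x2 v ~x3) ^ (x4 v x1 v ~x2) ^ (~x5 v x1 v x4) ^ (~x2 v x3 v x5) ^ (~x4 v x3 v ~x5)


CNF with 7 clauses over 5 vars (32 assignments).
An assignment satisfies CNF iff every clause has >=1 true literal.
Check each row (bits = x1,x2,x3,x4,x5; clause T/F shown):
  row 0 [00000]: clauses=TTTTTTT -> 1
  row 1 [00001]: clauses=TTTTFTT -> 0
  row 2 [00010]: clauses=TFTTTTT -> 0
  row 3 [00011]: clauses=TTTTTTF -> 0
  row 4 [00100]: clauses=TTTTTTT -> 1
  row 5 [00101]: clauses=TTTTFTT -> 0
  row 6 [00110]: clauses=TFTTTTT -> 0
  row 7 [00111]: clauses=TTTTTTT -> 1
  row 8 [01000]: clauses=TTTFTFT -> 0
  row 9 [01001]: clauses=TTTFFTT -> 0
  row 10 [01010]: clauses=TFTTTFT -> 0
  row 11 [01011]: clauses=TTTTTTF -> 0
  row 12 [01100]: clauses=TTTFTTT -> 0
  row 13 [01101]: clauses=TTTFFTT -> 0
  row 14 [01110]: clauses=TFTTTTT -> 0
  row 15 [01111]: clauses=TTTTTTT -> 1
  row 16 [10000]: clauses=FTTTTTT -> 0
  row 17 [10001]: clauses=FTTTTTT -> 0
  row 18 [10010]: clauses=FFTTTTT -> 0
  row 19 [10011]: clauses=FTTTTTF -> 0
  row 20 [10100]: clauses=FTFTTTT -> 0
  row 21 [10101]: clauses=FTFTTTT -> 0
  row 22 [10110]: clauses=FFFTTTT -> 0
  row 23 [10111]: clauses=FTFTTTT -> 0
  row 24 [11000]: clauses=FTTTTFT -> 0
  row 25 [11001]: clauses=FTTTTTT -> 0
  row 26 [11010]: clauses=FFTTTFT -> 0
  row 27 [11011]: clauses=FTTTTTF -> 0
  row 28 [11100]: clauses=FTTTTTT -> 0
  row 29 [11101]: clauses=FTTTTTT -> 0
  row 30 [11110]: clauses=FFTTTTT -> 0
  row 31 [11111]: clauses=FTTTTTT -> 0
Full result column, 8 rows per line (x1,x2 fixed per line; x3,x4,x5 runs 000..111 left to right):
  rows 0-7 [x1,x2=00]: 10001001  (ones: 3)
  rows 8-15 [x1,x2=01]: 00000001  (ones: 1)
  rows 16-23 [x1,x2=10]: 00000000  (ones: 0)
  rows 24-31 [x1,x2=11]: 00000000  (ones: 0)
Satisfying assignments = 3+1+0+0 = 4

4


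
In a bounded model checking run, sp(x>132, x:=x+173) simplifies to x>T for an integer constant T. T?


Formula: sp(P, x:=E) = exists old_x. (x = E[old_x/x]) AND P[old_x/x] (old_x is the value of x before the assignment; eliminate old_x by solving x = E[old_x/x] for old_x)
Step 1: Precondition P: x>132, i.e. old_x > 132
Step 2: Assignment gives x = old_x + 173, so old_x = x - 173
Step 3: Substitute into P: x - 173 > 132
Step 4: Simplify: x > 132+173 = 305

305


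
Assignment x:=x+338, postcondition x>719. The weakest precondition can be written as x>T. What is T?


Formula: wp(x:=E, P) = P[E/x] (substitute E for x in postcondition)
Step 1: Postcondition: x>719
Step 2: Substitute x+338 for x: x+338>719
Step 3: Solve for x: x > 719-338 = 381

381


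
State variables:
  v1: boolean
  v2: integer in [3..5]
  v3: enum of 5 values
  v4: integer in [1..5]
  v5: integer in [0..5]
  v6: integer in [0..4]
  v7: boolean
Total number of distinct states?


State space = product of domain sizes of all variables.
Domain sizes:
  v1 (boolean): 2
  v2 (integer in [3..5]): 3
  v3 (enum of 5 values): 5
  v4 (integer in [1..5]): 5
  v5 (integer in [0..5]): 6
  v6 (integer in [0..4]): 5
  v7 (boolean): 2
Product = 2 * 3 * 5 * 5 * 6 * 5 * 2 = 9000

9000


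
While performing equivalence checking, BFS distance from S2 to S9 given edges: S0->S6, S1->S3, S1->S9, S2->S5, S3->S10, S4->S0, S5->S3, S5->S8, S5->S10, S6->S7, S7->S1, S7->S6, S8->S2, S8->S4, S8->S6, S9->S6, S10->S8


BFS layer-by-layer from S2:
  dist 0: {S2}
  dist 1: {S5}
  dist 2: {S3, S8, S10}
  dist 3: {S4, S6}
  dist 4: {S0, S7}
  dist 5: {S1}
  dist 6: {S9}
  -> S9 reached at distance 6
Shortest path length = 6

6


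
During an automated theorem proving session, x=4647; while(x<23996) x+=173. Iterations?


Step 1: x goes from 4647 toward 23996 by 173; the body runs while x<23996, so iterations = ceil((bound-start)/step)
Step 2: Distance=19349
Step 3: ceil(19349/173)=112

112


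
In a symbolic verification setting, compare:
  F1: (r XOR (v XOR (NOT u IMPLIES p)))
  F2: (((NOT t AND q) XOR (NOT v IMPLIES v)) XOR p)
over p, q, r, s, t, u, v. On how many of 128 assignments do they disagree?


F1 = (r XOR (v XOR (NOT u IMPLIES p)))
F2 = (((NOT t AND q) XOR (NOT v IMPLIES v)) XOR p)
Evaluate both on each of 128 rows (bits = p,q,r,s,t,u,v):
  row 0 [0000000]: F1=0 F2=0 -> 0
  row 1 [0000001]: F1=1 F2=1 -> 0
  row 2 [0000010]: F1=1 F2=0 (differ) -> 1
  row 3 [0000011]: F1=0 F2=1 (differ) -> 1
  row 4 [0000100]: F1=0 F2=0 -> 0
  (every remaining row is evaluated the same way; all 128 results are listed next)
Full result column, 8 rows per line (p,q,r,s fixed per line; t,u,v runs 000..111 left to right):
  rows 0-7 [p,q,r,s=0000]: 00110011  (ones: 4)
  rows 8-15 [p,q,r,s=0001]: 00110011  (ones: 4)
  rows 16-23 [p,q,r,s=0010]: 11001100  (ones: 4)
  rows 24-31 [p,q,r,s=0011]: 11001100  (ones: 4)
  rows 32-39 [p,q,r,s=0100]: 11000011  (ones: 4)
  rows 40-47 [p,q,r,s=0101]: 11000011  (ones: 4)
  rows 48-55 [p,q,r,s=0110]: 00111100  (ones: 4)
  rows 56-63 [p,q,r,s=0111]: 00111100  (ones: 4)
  rows 64-71 [p,q,r,s=1000]: 00000000  (ones: 0)
  rows 72-79 [p,q,r,s=1001]: 00000000  (ones: 0)
  rows 80-87 [p,q,r,s=1010]: 11111111  (ones: 8)
  rows 88-95 [p,q,r,s=1011]: 11111111  (ones: 8)
  rows 96-103 [p,q,r,s=1100]: 11110000  (ones: 4)
  rows 104-111 [p,q,r,s=1101]: 11110000  (ones: 4)
  rows 112-119 [p,q,r,s=1110]: 00001111  (ones: 4)
  rows 120-127 [p,q,r,s=1111]: 00001111  (ones: 4)
Disagreements = 4+4+4+4+4+4+4+4+0+0+8+8+4+4+4+4 = 64

64


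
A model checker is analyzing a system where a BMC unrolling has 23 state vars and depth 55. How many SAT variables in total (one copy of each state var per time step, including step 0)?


BMC unrolls to depth k, creating one copy of each state var for steps 0..k.
Step count = 55 + 1 = 56 (steps 0 through 55)
Vars per step = 23
Total = 23 * 56 = 1288

1288


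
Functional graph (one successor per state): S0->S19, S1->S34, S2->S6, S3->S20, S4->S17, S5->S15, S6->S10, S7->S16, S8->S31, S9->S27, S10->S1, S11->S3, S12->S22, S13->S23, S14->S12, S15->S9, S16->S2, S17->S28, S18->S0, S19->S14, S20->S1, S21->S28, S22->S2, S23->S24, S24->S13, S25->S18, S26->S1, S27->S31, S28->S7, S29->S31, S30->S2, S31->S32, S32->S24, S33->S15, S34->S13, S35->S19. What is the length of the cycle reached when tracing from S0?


Trace from S0 until a state repeats:
  S0 -> S19 -> S14 -> S12 -> S22 -> S2 -> S6 -> S10 -> S1 -> S34 -> S13 -> S23 -> S24 -> S13
S13 first seen at step 10, revisited at step 13.
Cycle length = 13 - 10 = 3

3


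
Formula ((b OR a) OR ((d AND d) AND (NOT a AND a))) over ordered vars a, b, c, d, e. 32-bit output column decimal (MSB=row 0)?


Formula: ((b OR a) OR ((d AND d) AND (NOT a AND a))) over a, b, c, d, e (32 rows)
Evaluate each row (bits = a,b,c,d,e, MSB first):
  row 0 [00000]: ((0 OR 0) OR ((0 AND 0) AND (NOT 0 AND 0))) -> 0
  row 1 [00001]: ((0 OR 0) OR ((0 AND 0) AND (NOT 0 AND 0))) -> 0
  row 2 [00010]: ((0 OR 0) OR ((1 AND 1) AND (NOT 0 AND 0))) -> 0
  row 3 [00011]: ((0 OR 0) OR ((1 AND 1) AND (NOT 0 AND 0))) -> 0
  row 4 [00100]: ((0 OR 0) OR ((0 AND 0) AND (NOT 0 AND 0))) -> 0
  row 5 [00101]: ((0 OR 0) OR ((0 AND 0) AND (NOT 0 AND 0))) -> 0
  row 6 [00110]: ((0 OR 0) OR ((1 AND 1) AND (NOT 0 AND 0))) -> 0
  row 7 [00111]: ((0 OR 0) OR ((1 AND 1) AND (NOT 0 AND 0))) -> 0
  row 8 [01000]: ((1 OR 0) OR ((0 AND 0) AND (NOT 0 AND 0))) -> 1
  row 9 [01001]: ((1 OR 0) OR ((0 AND 0) AND (NOT 0 AND 0))) -> 1
  row 10 [01010]: ((1 OR 0) OR ((1 AND 1) AND (NOT 0 AND 0))) -> 1
  row 11 [01011]: ((1 OR 0) OR ((1 AND 1) AND (NOT 0 AND 0))) -> 1
  row 12 [01100]: ((1 OR 0) OR ((0 AND 0) AND (NOT 0 AND 0))) -> 1
  row 13 [01101]: ((1 OR 0) OR ((0 AND 0) AND (NOT 0 AND 0))) -> 1
  row 14 [01110]: ((1 OR 0) OR ((1 AND 1) AND (NOT 0 AND 0))) -> 1
  row 15 [01111]: ((1 OR 0) OR ((1 AND 1) AND (NOT 0 AND 0))) -> 1
  row 16 [10000]: ((0 OR 1) OR ((0 AND 0) AND (NOT 1 AND 1))) -> 1
  row 17 [10001]: ((0 OR 1) OR ((0 AND 0) AND (NOT 1 AND 1))) -> 1
  row 18 [10010]: ((0 OR 1) OR ((1 AND 1) AND (NOT 1 AND 1))) -> 1
  row 19 [10011]: ((0 OR 1) OR ((1 AND 1) AND (NOT 1 AND 1))) -> 1
  row 20 [10100]: ((0 OR 1) OR ((0 AND 0) AND (NOT 1 AND 1))) -> 1
  row 21 [10101]: ((0 OR 1) OR ((0 AND 0) AND (NOT 1 AND 1))) -> 1
  row 22 [10110]: ((0 OR 1) OR ((1 AND 1) AND (NOT 1 AND 1))) -> 1
  row 23 [10111]: ((0 OR 1) OR ((1 AND 1) AND (NOT 1 AND 1))) -> 1
  row 24 [11000]: ((1 OR 1) OR ((0 AND 0) AND (NOT 1 AND 1))) -> 1
  row 25 [11001]: ((1 OR 1) OR ((0 AND 0) AND (NOT 1 AND 1))) -> 1
  row 26 [11010]: ((1 OR 1) OR ((1 AND 1) AND (NOT 1 AND 1))) -> 1
  row 27 [11011]: ((1 OR 1) OR ((1 AND 1) AND (NOT 1 AND 1))) -> 1
  row 28 [11100]: ((1 OR 1) OR ((0 AND 0) AND (NOT 1 AND 1))) -> 1
  row 29 [11101]: ((1 OR 1) OR ((0 AND 0) AND (NOT 1 AND 1))) -> 1
  row 30 [11110]: ((1 OR 1) OR ((1 AND 1) AND (NOT 1 AND 1))) -> 1
  row 31 [11111]: ((1 OR 1) OR ((1 AND 1) AND (NOT 1 AND 1))) -> 1
Full result column, 4 rows per line (a,b,c fixed per line; d,e runs 00..11 left to right):
  rows 0-3 [a,b,c=000]: 0000  = hex 0
  rows 4-7 [a,b,c=001]: 0000  = hex 0
  rows 8-11 [a,b,c=010]: 1111  = hex F
  rows 12-15 [a,b,c=011]: 1111  = hex F
  rows 16-19 [a,b,c=100]: 1111  = hex F
  rows 20-23 [a,b,c=101]: 1111  = hex F
  rows 24-27 [a,b,c=110]: 1111  = hex F
  rows 28-31 [a,b,c=111]: 1111  = hex F
Output column (row 0 .. row 31) = 00000000111111111111111111111111
Output column grouped in 4s = 0000 0000 1111 1111 1111 1111 1111 1111 = 0x00FFFFFF
Convert to decimal digit by digit (value = value*16 + digit):
  0 -> 0
  0*16 + 0 = 0
  0*16 + 15 (F) = 15
  15*16 + 15 (F) = 255
  255*16 + 15 (F) = 4095
  4095*16 + 15 (F) = 65535
  65535*16 + 15 (F) = 1048575
  1048575*16 + 15 (F) = 16777215
Decimal = 16777215

16777215


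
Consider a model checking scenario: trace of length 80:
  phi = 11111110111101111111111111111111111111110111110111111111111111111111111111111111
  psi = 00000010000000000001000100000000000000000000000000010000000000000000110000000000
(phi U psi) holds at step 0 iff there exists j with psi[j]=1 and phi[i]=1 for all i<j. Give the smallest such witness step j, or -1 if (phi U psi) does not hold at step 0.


(phi U psi) at 0: need smallest j with psi[j]=1 and phi[i]=1 for all i in [0,j).
Scan from step 0:
  step 0: phi=1, psi=0 -> continue
  step 1: phi=1, psi=0 -> continue
  step 2: phi=1, psi=0 -> continue
  step 3: phi=1, psi=0 -> continue
  step 6: psi=1 and phi held for [0,6) -> witness found
Witness step = 6

6


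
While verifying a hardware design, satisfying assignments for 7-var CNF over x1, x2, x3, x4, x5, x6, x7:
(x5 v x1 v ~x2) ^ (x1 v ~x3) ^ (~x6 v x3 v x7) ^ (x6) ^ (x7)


CNF with 5 clauses over 7 vars (128 assignments).
An assignment satisfies CNF iff every clause has >=1 true literal.
Check each row (bits = x1,x2,x3,x4,x5,x6,x7; clause T/F shown):
  row 0 [0000000]: clauses=TTTFF -> 0
  row 1 [0000001]: clauses=TTTFT -> 0
  row 2 [0000010]: clauses=TTFTF -> 0
  row 3 [0000011]: clauses=TTTTT -> 1
  row 4 [0000100]: clauses=TTTFF -> 0
  (every remaining row is evaluated the same way; all 128 results are listed next)
Full result column, 8 rows per line (x1,x2,x3,x4 fixed per line; x5,x6,x7 runs 000..111 left to right):
  rows 0-7 [x1,x2,x3,x4=0000]: 00010001  (ones: 2)
  rows 8-15 [x1,x2,x3,x4=0001]: 00010001  (ones: 2)
  rows 16-23 [x1,x2,x3,x4=0010]: 00000000  (ones: 0)
  rows 24-31 [x1,x2,x3,x4=0011]: 00000000  (ones: 0)
  rows 32-39 [x1,x2,x3,x4=0100]: 00000001  (ones: 1)
  rows 40-47 [x1,x2,x3,x4=0101]: 00000001  (ones: 1)
  rows 48-55 [x1,x2,x3,x4=0110]: 00000000  (ones: 0)
  rows 56-63 [x1,x2,x3,x4=0111]: 00000000  (ones: 0)
  rows 64-71 [x1,x2,x3,x4=1000]: 00010001  (ones: 2)
  rows 72-79 [x1,x2,x3,x4=1001]: 00010001  (ones: 2)
  rows 80-87 [x1,x2,x3,x4=1010]: 00010001  (ones: 2)
  rows 88-95 [x1,x2,x3,x4=1011]: 00010001  (ones: 2)
  rows 96-103 [x1,x2,x3,x4=1100]: 00010001  (ones: 2)
  rows 104-111 [x1,x2,x3,x4=1101]: 00010001  (ones: 2)
  rows 112-119 [x1,x2,x3,x4=1110]: 00010001  (ones: 2)
  rows 120-127 [x1,x2,x3,x4=1111]: 00010001  (ones: 2)
Satisfying assignments = 2+2+0+0+1+1+0+0+2+2+2+2+2+2+2+2 = 22

22


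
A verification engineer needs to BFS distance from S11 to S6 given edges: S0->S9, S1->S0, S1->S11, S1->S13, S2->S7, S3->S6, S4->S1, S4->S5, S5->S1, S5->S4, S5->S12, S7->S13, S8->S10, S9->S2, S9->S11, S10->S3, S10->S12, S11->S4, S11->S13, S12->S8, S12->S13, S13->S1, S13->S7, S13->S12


BFS layer-by-layer from S11:
  dist 0: {S11}
  dist 1: {S4, S13}
  dist 2: {S1, S5, S7, S12}
  dist 3: {S0, S8}
  dist 4: {S9, S10}
  dist 5: {S2, S3}
  dist 6: {S6}
  -> S6 reached at distance 6
Shortest path length = 6

6


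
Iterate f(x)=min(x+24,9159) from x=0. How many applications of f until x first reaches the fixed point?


Step 1: x=0, cap=9159, increment=24
Step 2: x grows by 24 each step until capped at 9159; fixed point is x=9159
Step 3: iterations = ceil(9159/24) = 382

382


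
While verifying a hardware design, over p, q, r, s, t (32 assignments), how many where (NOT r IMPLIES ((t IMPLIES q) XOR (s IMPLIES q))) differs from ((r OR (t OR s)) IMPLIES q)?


F1 = (NOT r IMPLIES ((t IMPLIES q) XOR (s IMPLIES q)))
F2 = ((r OR (t OR s)) IMPLIES q)
Evaluate both on each of 32 rows (bits = p,q,r,s,t):
  row 0 [00000]: F1=0 F2=1 (differ) -> 1
  row 1 [00001]: F1=1 F2=0 (differ) -> 1
  row 2 [00010]: F1=1 F2=0 (differ) -> 1
  row 3 [00011]: F1=0 F2=0 -> 0
  row 4 [00100]: F1=1 F2=0 (differ) -> 1
  row 5 [00101]: F1=1 F2=0 (differ) -> 1
  row 6 [00110]: F1=1 F2=0 (differ) -> 1
  row 7 [00111]: F1=1 F2=0 (differ) -> 1
  row 8 [01000]: F1=0 F2=1 (differ) -> 1
  row 9 [01001]: F1=0 F2=1 (differ) -> 1
  row 10 [01010]: F1=0 F2=1 (differ) -> 1
  row 11 [01011]: F1=0 F2=1 (differ) -> 1
  row 12 [01100]: F1=1 F2=1 -> 0
  row 13 [01101]: F1=1 F2=1 -> 0
  row 14 [01110]: F1=1 F2=1 -> 0
  row 15 [01111]: F1=1 F2=1 -> 0
  row 16 [10000]: F1=0 F2=1 (differ) -> 1
  row 17 [10001]: F1=1 F2=0 (differ) -> 1
  row 18 [10010]: F1=1 F2=0 (differ) -> 1
  row 19 [10011]: F1=0 F2=0 -> 0
  row 20 [10100]: F1=1 F2=0 (differ) -> 1
  row 21 [10101]: F1=1 F2=0 (differ) -> 1
  row 22 [10110]: F1=1 F2=0 (differ) -> 1
  row 23 [10111]: F1=1 F2=0 (differ) -> 1
  row 24 [11000]: F1=0 F2=1 (differ) -> 1
  row 25 [11001]: F1=0 F2=1 (differ) -> 1
  row 26 [11010]: F1=0 F2=1 (differ) -> 1
  row 27 [11011]: F1=0 F2=1 (differ) -> 1
  row 28 [11100]: F1=1 F2=1 -> 0
  row 29 [11101]: F1=1 F2=1 -> 0
  row 30 [11110]: F1=1 F2=1 -> 0
  row 31 [11111]: F1=1 F2=1 -> 0
Full result column, 8 rows per line (p,q fixed per line; r,s,t runs 000..111 left to right):
  rows 0-7 [p,q=00]: 11101111  (ones: 7)
  rows 8-15 [p,q=01]: 11110000  (ones: 4)
  rows 16-23 [p,q=10]: 11101111  (ones: 7)
  rows 24-31 [p,q=11]: 11110000  (ones: 4)
Disagreements = 7+4+7+4 = 22

22


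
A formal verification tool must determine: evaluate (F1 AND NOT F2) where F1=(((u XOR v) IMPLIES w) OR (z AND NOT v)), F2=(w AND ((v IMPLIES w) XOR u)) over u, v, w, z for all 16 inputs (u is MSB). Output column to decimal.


F1 = (((u XOR v) IMPLIES w) OR (z AND NOT v))
F2 = (w AND ((v IMPLIES w) XOR u))
Counterexample to F1=>F2 is where F1=1 and F2=0.
Evaluate each row (bits = u,v,w,z, MSB first):
  row 0 [0000]: F1=1 F2=0 -> F1&~F2 -> 1
  row 1 [0001]: F1=1 F2=0 -> F1&~F2 -> 1
  row 2 [0010]: F1=1 F2=1 -> F1&~F2 -> 0
  row 3 [0011]: F1=1 F2=1 -> F1&~F2 -> 0
  row 4 [0100]: F1=0 F2=0 -> F1&~F2 -> 0
  row 5 [0101]: F1=0 F2=0 -> F1&~F2 -> 0
  row 6 [0110]: F1=1 F2=1 -> F1&~F2 -> 0
  row 7 [0111]: F1=1 F2=1 -> F1&~F2 -> 0
  row 8 [1000]: F1=0 F2=0 -> F1&~F2 -> 0
  row 9 [1001]: F1=1 F2=0 -> F1&~F2 -> 1
  row 10 [1010]: F1=1 F2=0 -> F1&~F2 -> 1
  row 11 [1011]: F1=1 F2=0 -> F1&~F2 -> 1
  row 12 [1100]: F1=1 F2=0 -> F1&~F2 -> 1
  row 13 [1101]: F1=1 F2=0 -> F1&~F2 -> 1
  row 14 [1110]: F1=1 F2=0 -> F1&~F2 -> 1
  row 15 [1111]: F1=1 F2=0 -> F1&~F2 -> 1
Full result column, 4 rows per line (u,v fixed per line; w,z runs 00..11 left to right):
  rows 0-3 [u,v=00]: 1100  = hex C
  rows 4-7 [u,v=01]: 0000  = hex 0
  rows 8-11 [u,v=10]: 0111  = hex 7
  rows 12-15 [u,v=11]: 1111  = hex F
Counterexample vector (row 0 .. row 15) = 1100000001111111
Output column grouped in 4s = 1100 0000 0111 1111 = 0xC07F
Convert to decimal digit by digit (value = value*16 + digit):
  C -> 12
  12*16 + 0 = 192
  192*16 + 7 = 3079
  3079*16 + 15 (F) = 49279
Decimal = 49279

49279


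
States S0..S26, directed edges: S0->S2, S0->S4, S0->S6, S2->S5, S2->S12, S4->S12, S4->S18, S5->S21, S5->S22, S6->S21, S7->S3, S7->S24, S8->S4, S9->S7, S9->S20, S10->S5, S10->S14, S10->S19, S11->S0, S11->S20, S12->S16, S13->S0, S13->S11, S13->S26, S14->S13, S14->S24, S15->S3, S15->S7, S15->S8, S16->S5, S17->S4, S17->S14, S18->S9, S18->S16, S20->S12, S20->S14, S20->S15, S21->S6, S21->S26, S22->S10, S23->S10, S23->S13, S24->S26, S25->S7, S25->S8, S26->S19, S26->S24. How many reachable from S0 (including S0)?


BFS from S0:
  layer 0: {S0}
  layer 1: {S2, S4, S6}
  layer 2: {S5, S12, S18, S21}
  layer 3: {S9, S16, S22, S26}
  layer 4: {S7, S10, S19, S20, S24}
  layer 5: {S3, S14, S15}
  layer 6: {S8, S13}
  layer 7: {S11}
Reachable set: {S0, S2, S3, S4, S5, S6, S7, S8, S9, S10, S11, S12, S13, S14, S15, S16, S18, S19, S20, S21, S22, S24, S26}
Count = 23

23


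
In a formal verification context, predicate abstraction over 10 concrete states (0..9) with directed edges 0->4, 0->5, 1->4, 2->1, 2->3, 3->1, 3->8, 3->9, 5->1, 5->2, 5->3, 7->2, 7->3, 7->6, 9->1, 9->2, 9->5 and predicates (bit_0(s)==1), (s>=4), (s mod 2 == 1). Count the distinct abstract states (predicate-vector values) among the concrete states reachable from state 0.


BFS from 0:
Concrete reachable: {0, 1, 2, 3, 4, 5, 8, 9}
Abstract via predicates (bit_0(s)==1), (s>=4), (s mod 2 == 1):
  (0,0,0) <- {0, 2}
  (0,1,0) <- {4, 8}
  (1,0,1) <- {1, 3}
  (1,1,1) <- {5, 9}
Distinct abstract states = 4

4


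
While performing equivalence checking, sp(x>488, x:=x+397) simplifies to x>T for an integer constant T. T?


Formula: sp(P, x:=E) = exists old_x. (x = E[old_x/x]) AND P[old_x/x] (old_x is the value of x before the assignment; eliminate old_x by solving x = E[old_x/x] for old_x)
Step 1: Precondition P: x>488, i.e. old_x > 488
Step 2: Assignment gives x = old_x + 397, so old_x = x - 397
Step 3: Substitute into P: x - 397 > 488
Step 4: Simplify: x > 488+397 = 885

885


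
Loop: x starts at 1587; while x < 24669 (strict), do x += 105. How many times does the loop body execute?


Step 1: x goes from 1587 toward 24669 by 105; the body runs while x<24669, so iterations = ceil((bound-start)/step)
Step 2: Distance=23082
Step 3: ceil(23082/105)=220

220


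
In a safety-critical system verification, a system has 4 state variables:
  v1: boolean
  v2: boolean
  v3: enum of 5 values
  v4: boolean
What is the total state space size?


State space = product of domain sizes of all variables.
Domain sizes:
  v1 (boolean): 2
  v2 (boolean): 2
  v3 (enum of 5 values): 5
  v4 (boolean): 2
Product = 2 * 2 * 5 * 2 = 40

40


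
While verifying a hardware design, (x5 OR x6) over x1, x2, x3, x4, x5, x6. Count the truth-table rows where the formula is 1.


Formula: (x5 OR x6) over 6 vars (64 rows)
Evaluate each row (x1, x2, x3, x4, x5, x6 as bits, MSB first):
  row 0 [000000]: (0 OR 0) -> 0
  row 1 [000001]: (0 OR 1) -> 1
  row 2 [000010]: (1 OR 0) -> 1
  row 3 [000011]: (1 OR 1) -> 1
  row 4 [000100]: (0 OR 0) -> 0
  (every remaining row is evaluated the same way; all 64 results are listed next)
Full result column, 8 rows per line (x1,x2,x3 fixed per line; x4,x5,x6 runs 000..111 left to right):
  rows 0-7 [x1,x2,x3=000]: 01110111  (ones: 6)
  rows 8-15 [x1,x2,x3=001]: 01110111  (ones: 6)
  rows 16-23 [x1,x2,x3=010]: 01110111  (ones: 6)
  rows 24-31 [x1,x2,x3=011]: 01110111  (ones: 6)
  rows 32-39 [x1,x2,x3=100]: 01110111  (ones: 6)
  rows 40-47 [x1,x2,x3=101]: 01110111  (ones: 6)
  rows 48-55 [x1,x2,x3=110]: 01110111  (ones: 6)
  rows 56-63 [x1,x2,x3=111]: 01110111  (ones: 6)
Count of 1-rows = 6+6+6+6+6+6+6+6 = 48

48


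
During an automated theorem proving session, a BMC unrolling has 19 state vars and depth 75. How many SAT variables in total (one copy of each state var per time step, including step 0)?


BMC unrolls to depth k, creating one copy of each state var for steps 0..k.
Step count = 75 + 1 = 76 (steps 0 through 75)
Vars per step = 19
Total = 19 * 76 = 1444

1444


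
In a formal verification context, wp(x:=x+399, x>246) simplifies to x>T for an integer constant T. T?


Formula: wp(x:=E, P) = P[E/x] (substitute E for x in postcondition)
Step 1: Postcondition: x>246
Step 2: Substitute x+399 for x: x+399>246
Step 3: Solve for x: x > 246-399 = -153

-153


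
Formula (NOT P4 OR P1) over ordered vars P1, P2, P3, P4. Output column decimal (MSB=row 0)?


Formula: (NOT P4 OR P1) over P1, P2, P3, P4 (16 rows)
Evaluate each row (bits = P1,P2,P3,P4, MSB first):
  row 0 [0000]: (NOT 0 OR 0) -> 1
  row 1 [0001]: (NOT 1 OR 0) -> 0
  row 2 [0010]: (NOT 0 OR 0) -> 1
  row 3 [0011]: (NOT 1 OR 0) -> 0
  row 4 [0100]: (NOT 0 OR 0) -> 1
  row 5 [0101]: (NOT 1 OR 0) -> 0
  row 6 [0110]: (NOT 0 OR 0) -> 1
  row 7 [0111]: (NOT 1 OR 0) -> 0
  row 8 [1000]: (NOT 0 OR 1) -> 1
  row 9 [1001]: (NOT 1 OR 1) -> 1
  row 10 [1010]: (NOT 0 OR 1) -> 1
  row 11 [1011]: (NOT 1 OR 1) -> 1
  row 12 [1100]: (NOT 0 OR 1) -> 1
  row 13 [1101]: (NOT 1 OR 1) -> 1
  row 14 [1110]: (NOT 0 OR 1) -> 1
  row 15 [1111]: (NOT 1 OR 1) -> 1
Full result column, 4 rows per line (P1,P2 fixed per line; P3,P4 runs 00..11 left to right):
  rows 0-3 [P1,P2=00]: 1010  = hex A
  rows 4-7 [P1,P2=01]: 1010  = hex A
  rows 8-11 [P1,P2=10]: 1111  = hex F
  rows 12-15 [P1,P2=11]: 1111  = hex F
Output column (row 0 .. row 15) = 1010101011111111
Output column grouped in 4s = 1010 1010 1111 1111 = 0xAAFF
Convert to decimal digit by digit (value = value*16 + digit):
  A -> 10
  10*16 + 10 (A) = 170
  170*16 + 15 (F) = 2735
  2735*16 + 15 (F) = 43775
Decimal = 43775

43775


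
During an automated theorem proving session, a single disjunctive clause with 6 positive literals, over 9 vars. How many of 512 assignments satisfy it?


Step 1: Total=2^9=512
Step 2: Unsat when all 6 false: 2^3=8
Step 3: Sat=512-8=504

504


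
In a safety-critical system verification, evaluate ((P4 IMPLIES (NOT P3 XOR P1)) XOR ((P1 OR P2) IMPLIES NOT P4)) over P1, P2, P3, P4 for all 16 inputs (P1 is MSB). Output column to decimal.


Formula: ((P4 IMPLIES (NOT P3 XOR P1)) XOR ((P1 OR P2) IMPLIES NOT P4)) over P1, P2, P3, P4 (16 rows)
Evaluate each row (bits = P1,P2,P3,P4, MSB first):
  row 0 [0000]: ((0 IMPLIES (NOT 0 XOR 0)) XOR ((0 OR 0) IMPLIES NOT 0)) -> 0
  row 1 [0001]: ((1 IMPLIES (NOT 0 XOR 0)) XOR ((0 OR 0) IMPLIES NOT 1)) -> 0
  row 2 [0010]: ((0 IMPLIES (NOT 1 XOR 0)) XOR ((0 OR 0) IMPLIES NOT 0)) -> 0
  row 3 [0011]: ((1 IMPLIES (NOT 1 XOR 0)) XOR ((0 OR 0) IMPLIES NOT 1)) -> 1
  row 4 [0100]: ((0 IMPLIES (NOT 0 XOR 0)) XOR ((0 OR 1) IMPLIES NOT 0)) -> 0
  row 5 [0101]: ((1 IMPLIES (NOT 0 XOR 0)) XOR ((0 OR 1) IMPLIES NOT 1)) -> 1
  row 6 [0110]: ((0 IMPLIES (NOT 1 XOR 0)) XOR ((0 OR 1) IMPLIES NOT 0)) -> 0
  row 7 [0111]: ((1 IMPLIES (NOT 1 XOR 0)) XOR ((0 OR 1) IMPLIES NOT 1)) -> 0
  row 8 [1000]: ((0 IMPLIES (NOT 0 XOR 1)) XOR ((1 OR 0) IMPLIES NOT 0)) -> 0
  row 9 [1001]: ((1 IMPLIES (NOT 0 XOR 1)) XOR ((1 OR 0) IMPLIES NOT 1)) -> 0
  row 10 [1010]: ((0 IMPLIES (NOT 1 XOR 1)) XOR ((1 OR 0) IMPLIES NOT 0)) -> 0
  row 11 [1011]: ((1 IMPLIES (NOT 1 XOR 1)) XOR ((1 OR 0) IMPLIES NOT 1)) -> 1
  row 12 [1100]: ((0 IMPLIES (NOT 0 XOR 1)) XOR ((1 OR 1) IMPLIES NOT 0)) -> 0
  row 13 [1101]: ((1 IMPLIES (NOT 0 XOR 1)) XOR ((1 OR 1) IMPLIES NOT 1)) -> 0
  row 14 [1110]: ((0 IMPLIES (NOT 1 XOR 1)) XOR ((1 OR 1) IMPLIES NOT 0)) -> 0
  row 15 [1111]: ((1 IMPLIES (NOT 1 XOR 1)) XOR ((1 OR 1) IMPLIES NOT 1)) -> 1
Full result column, 4 rows per line (P1,P2 fixed per line; P3,P4 runs 00..11 left to right):
  rows 0-3 [P1,P2=00]: 0001  = hex 1
  rows 4-7 [P1,P2=01]: 0100  = hex 4
  rows 8-11 [P1,P2=10]: 0001  = hex 1
  rows 12-15 [P1,P2=11]: 0001  = hex 1
Output column (row 0 .. row 15) = 0001010000010001
Output column grouped in 4s = 0001 0100 0001 0001 = 0x1411
Convert to decimal digit by digit (value = value*16 + digit):
  1 -> 1
  1*16 + 4 = 20
  20*16 + 1 = 321
  321*16 + 1 = 5137
Decimal = 5137

5137


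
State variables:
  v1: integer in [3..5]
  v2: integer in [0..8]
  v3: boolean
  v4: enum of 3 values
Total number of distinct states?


State space = product of domain sizes of all variables.
Domain sizes:
  v1 (integer in [3..5]): 3
  v2 (integer in [0..8]): 9
  v3 (boolean): 2
  v4 (enum of 3 values): 3
Product = 3 * 9 * 2 * 3 = 162

162


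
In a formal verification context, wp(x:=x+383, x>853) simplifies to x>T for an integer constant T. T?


Formula: wp(x:=E, P) = P[E/x] (substitute E for x in postcondition)
Step 1: Postcondition: x>853
Step 2: Substitute x+383 for x: x+383>853
Step 3: Solve for x: x > 853-383 = 470

470


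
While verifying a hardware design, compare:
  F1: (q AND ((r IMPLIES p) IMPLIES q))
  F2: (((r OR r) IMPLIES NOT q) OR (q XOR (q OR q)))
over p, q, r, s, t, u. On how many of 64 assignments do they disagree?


F1 = (q AND ((r IMPLIES p) IMPLIES q))
F2 = (((r OR r) IMPLIES NOT q) OR (q XOR (q OR q)))
Evaluate both on each of 64 rows (bits = p,q,r,s,t,u):
  row 0 [000000]: F1=0 F2=1 (differ) -> 1
  row 1 [000001]: F1=0 F2=1 (differ) -> 1
  row 2 [000010]: F1=0 F2=1 (differ) -> 1
  row 3 [000011]: F1=0 F2=1 (differ) -> 1
  row 4 [000100]: F1=0 F2=1 (differ) -> 1
  (every remaining row is evaluated the same way; all 64 results are listed next)
Full result column, 8 rows per line (p,q,r fixed per line; s,t,u runs 000..111 left to right):
  rows 0-7 [p,q,r=000]: 11111111  (ones: 8)
  rows 8-15 [p,q,r=001]: 11111111  (ones: 8)
  rows 16-23 [p,q,r=010]: 00000000  (ones: 0)
  rows 24-31 [p,q,r=011]: 11111111  (ones: 8)
  rows 32-39 [p,q,r=100]: 11111111  (ones: 8)
  rows 40-47 [p,q,r=101]: 11111111  (ones: 8)
  rows 48-55 [p,q,r=110]: 00000000  (ones: 0)
  rows 56-63 [p,q,r=111]: 11111111  (ones: 8)
Disagreements = 8+8+0+8+8+8+0+8 = 48

48


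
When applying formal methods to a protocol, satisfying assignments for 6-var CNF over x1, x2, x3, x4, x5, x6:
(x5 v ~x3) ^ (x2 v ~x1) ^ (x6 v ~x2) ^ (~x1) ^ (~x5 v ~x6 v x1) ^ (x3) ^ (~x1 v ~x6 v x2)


CNF with 7 clauses over 6 vars (64 assignments).
An assignment satisfies CNF iff every clause has >=1 true literal.
Check each row (bits = x1,x2,x3,x4,x5,x6; clause T/F shown):
  row 0 [000000]: clauses=TTTTTFT -> 0
  row 1 [000001]: clauses=TTTTTFT -> 0
  row 2 [000010]: clauses=TTTTTFT -> 0
  row 3 [000011]: clauses=TTTTFFT -> 0
  row 4 [000100]: clauses=TTTTTFT -> 0
  (every remaining row is evaluated the same way; all 64 results are listed next)
Full result column, 8 rows per line (x1,x2,x3 fixed per line; x4,x5,x6 runs 000..111 left to right):
  rows 0-7 [x1,x2,x3=000]: 00000000  (ones: 0)
  rows 8-15 [x1,x2,x3=001]: 00100010  (ones: 2)
  rows 16-23 [x1,x2,x3=010]: 00000000  (ones: 0)
  rows 24-31 [x1,x2,x3=011]: 00000000  (ones: 0)
  rows 32-39 [x1,x2,x3=100]: 00000000  (ones: 0)
  rows 40-47 [x1,x2,x3=101]: 00000000  (ones: 0)
  rows 48-55 [x1,x2,x3=110]: 00000000  (ones: 0)
  rows 56-63 [x1,x2,x3=111]: 00000000  (ones: 0)
Satisfying assignments = 0+2+0+0+0+0+0+0 = 2

2
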